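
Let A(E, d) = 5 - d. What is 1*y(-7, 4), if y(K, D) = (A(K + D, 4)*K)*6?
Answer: -42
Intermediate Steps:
y(K, D) = 6*K (y(K, D) = ((5 - 1*4)*K)*6 = ((5 - 4)*K)*6 = (1*K)*6 = K*6 = 6*K)
1*y(-7, 4) = 1*(6*(-7)) = 1*(-42) = -42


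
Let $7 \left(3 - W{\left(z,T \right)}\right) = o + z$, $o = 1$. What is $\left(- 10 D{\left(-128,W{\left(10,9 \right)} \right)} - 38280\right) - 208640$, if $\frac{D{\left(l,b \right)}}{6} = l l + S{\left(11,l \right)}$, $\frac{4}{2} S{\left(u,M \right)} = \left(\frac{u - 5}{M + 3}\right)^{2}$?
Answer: $- \frac{3843625216}{3125} \approx -1.23 \cdot 10^{6}$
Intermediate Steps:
$S{\left(u,M \right)} = \frac{\left(-5 + u\right)^{2}}{2 \left(3 + M\right)^{2}}$ ($S{\left(u,M \right)} = \frac{\left(\frac{u - 5}{M + 3}\right)^{2}}{2} = \frac{\left(\frac{-5 + u}{3 + M}\right)^{2}}{2} = \frac{\left(-5 + u\right)^{2} \frac{1}{\left(3 + M\right)^{2}}}{2} = \frac{\left(-5 + u\right)^{2}}{2 \left(3 + M\right)^{2}}$)
$W{\left(z,T \right)} = \frac{20}{7} - \frac{z}{7}$ ($W{\left(z,T \right)} = 3 - \frac{1 + z}{7} = 3 - \left(\frac{1}{7} + \frac{z}{7}\right) = \frac{20}{7} - \frac{z}{7}$)
$D{\left(l,b \right)} = 6 l^{2} + \frac{108}{\left(3 + l\right)^{2}}$ ($D{\left(l,b \right)} = 6 \left(l l + \frac{\left(-5 + 11\right)^{2}}{2 \left(3 + l\right)^{2}}\right) = 6 \left(l^{2} + \frac{6^{2}}{2 \left(3 + l\right)^{2}}\right) = 6 \left(l^{2} + \frac{1}{2} \cdot 36 \frac{1}{\left(3 + l\right)^{2}}\right) = 6 \left(l^{2} + \frac{18}{\left(3 + l\right)^{2}}\right) = 6 l^{2} + \frac{108}{\left(3 + l\right)^{2}}$)
$\left(- 10 D{\left(-128,W{\left(10,9 \right)} \right)} - 38280\right) - 208640 = \left(- 10 \left(6 \left(-128\right)^{2} + \frac{108}{\left(3 - 128\right)^{2}}\right) - 38280\right) - 208640 = \left(- 10 \left(6 \cdot 16384 + \frac{108}{15625}\right) - 38280\right) - 208640 = \left(- 10 \left(98304 + 108 \cdot \frac{1}{15625}\right) - 38280\right) - 208640 = \left(- 10 \left(98304 + \frac{108}{15625}\right) - 38280\right) - 208640 = \left(\left(-10\right) \frac{1536000108}{15625} - 38280\right) - 208640 = \left(- \frac{3072000216}{3125} - 38280\right) - 208640 = - \frac{3191625216}{3125} - 208640 = - \frac{3843625216}{3125}$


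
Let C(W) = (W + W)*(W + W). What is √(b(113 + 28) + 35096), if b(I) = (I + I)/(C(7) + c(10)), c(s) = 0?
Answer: √6879098/14 ≈ 187.34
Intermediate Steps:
C(W) = 4*W² (C(W) = (2*W)*(2*W) = 4*W²)
b(I) = I/98 (b(I) = (I + I)/(4*7² + 0) = (2*I)/(4*49 + 0) = (2*I)/(196 + 0) = (2*I)/196 = (2*I)*(1/196) = I/98)
√(b(113 + 28) + 35096) = √((113 + 28)/98 + 35096) = √((1/98)*141 + 35096) = √(141/98 + 35096) = √(3439549/98) = √6879098/14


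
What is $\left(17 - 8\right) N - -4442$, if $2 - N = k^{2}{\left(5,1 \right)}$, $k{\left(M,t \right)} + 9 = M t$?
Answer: $4316$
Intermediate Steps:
$k{\left(M,t \right)} = -9 + M t$
$N = -14$ ($N = 2 - \left(-9 + 5 \cdot 1\right)^{2} = 2 - \left(-9 + 5\right)^{2} = 2 - \left(-4\right)^{2} = 2 - 16 = -14$)
$\left(17 - 8\right) N - -4442 = \left(17 - 8\right) \left(-14\right) - -4442 = 9 \left(-14\right) + 4442 = -126 + 4442 = 4316$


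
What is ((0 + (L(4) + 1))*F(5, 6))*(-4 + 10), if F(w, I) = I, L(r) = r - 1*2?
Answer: 108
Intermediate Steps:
L(r) = -2 + r (L(r) = r - 2 = -2 + r)
((0 + (L(4) + 1))*F(5, 6))*(-4 + 10) = ((0 + ((-2 + 4) + 1))*6)*(-4 + 10) = ((0 + (2 + 1))*6)*6 = ((0 + 3)*6)*6 = (3*6)*6 = 18*6 = 108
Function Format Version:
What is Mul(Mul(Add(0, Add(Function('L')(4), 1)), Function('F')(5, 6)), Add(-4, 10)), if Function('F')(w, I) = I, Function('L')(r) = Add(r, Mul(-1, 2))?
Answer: 108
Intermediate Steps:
Function('L')(r) = Add(-2, r) (Function('L')(r) = Add(r, -2) = Add(-2, r))
Mul(Mul(Add(0, Add(Function('L')(4), 1)), Function('F')(5, 6)), Add(-4, 10)) = Mul(Mul(Add(0, Add(Add(-2, 4), 1)), 6), Add(-4, 10)) = Mul(Mul(Add(0, Add(2, 1)), 6), 6) = Mul(Mul(Add(0, 3), 6), 6) = Mul(Mul(3, 6), 6) = Mul(18, 6) = 108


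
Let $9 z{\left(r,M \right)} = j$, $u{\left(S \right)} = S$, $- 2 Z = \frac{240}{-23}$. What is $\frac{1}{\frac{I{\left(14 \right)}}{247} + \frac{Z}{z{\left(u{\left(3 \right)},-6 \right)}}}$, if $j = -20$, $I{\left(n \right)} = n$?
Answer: $- \frac{5681}{13016} \approx -0.43646$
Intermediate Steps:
$Z = \frac{120}{23}$ ($Z = - \frac{240 \frac{1}{-23}}{2} = - \frac{240 \left(- \frac{1}{23}\right)}{2} = \left(- \frac{1}{2}\right) \left(- \frac{240}{23}\right) = \frac{120}{23} \approx 5.2174$)
$z{\left(r,M \right)} = - \frac{20}{9}$ ($z{\left(r,M \right)} = \frac{1}{9} \left(-20\right) = - \frac{20}{9}$)
$\frac{1}{\frac{I{\left(14 \right)}}{247} + \frac{Z}{z{\left(u{\left(3 \right)},-6 \right)}}} = \frac{1}{\frac{14}{247} + \frac{120}{23 \left(- \frac{20}{9}\right)}} = \frac{1}{14 \cdot \frac{1}{247} + \frac{120}{23} \left(- \frac{9}{20}\right)} = \frac{1}{\frac{14}{247} - \frac{54}{23}} = \frac{1}{- \frac{13016}{5681}} = - \frac{5681}{13016}$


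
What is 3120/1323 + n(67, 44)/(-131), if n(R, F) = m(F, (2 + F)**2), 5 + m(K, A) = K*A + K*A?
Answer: -81979283/57771 ≈ -1419.0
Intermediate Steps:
m(K, A) = -5 + 2*A*K (m(K, A) = -5 + (K*A + K*A) = -5 + (A*K + A*K) = -5 + 2*A*K)
n(R, F) = -5 + 2*F*(2 + F)**2 (n(R, F) = -5 + 2*(2 + F)**2*F = -5 + 2*F*(2 + F)**2)
3120/1323 + n(67, 44)/(-131) = 3120/1323 + (-5 + 2*44*(2 + 44)**2)/(-131) = 3120*(1/1323) + (-5 + 2*44*46**2)*(-1/131) = 1040/441 + (-5 + 2*44*2116)*(-1/131) = 1040/441 + (-5 + 186208)*(-1/131) = 1040/441 + 186203*(-1/131) = 1040/441 - 186203/131 = -81979283/57771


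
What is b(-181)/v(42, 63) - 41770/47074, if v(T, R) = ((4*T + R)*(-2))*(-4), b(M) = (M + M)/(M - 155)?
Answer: -6479780443/7307391168 ≈ -0.88674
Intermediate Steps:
b(M) = 2*M/(-155 + M) (b(M) = (2*M)/(-155 + M) = 2*M/(-155 + M))
v(T, R) = 8*R + 32*T (v(T, R) = ((R + 4*T)*(-2))*(-4) = (-8*T - 2*R)*(-4) = 8*R + 32*T)
b(-181)/v(42, 63) - 41770/47074 = (2*(-181)/(-155 - 181))/(8*63 + 32*42) - 41770/47074 = (2*(-181)/(-336))/(504 + 1344) - 41770*1/47074 = (2*(-181)*(-1/336))/1848 - 20885/23537 = (181/168)*(1/1848) - 20885/23537 = 181/310464 - 20885/23537 = -6479780443/7307391168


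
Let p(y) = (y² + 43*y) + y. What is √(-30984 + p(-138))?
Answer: 2*I*√4503 ≈ 134.21*I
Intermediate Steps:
p(y) = y² + 44*y
√(-30984 + p(-138)) = √(-30984 - 138*(44 - 138)) = √(-30984 - 138*(-94)) = √(-30984 + 12972) = √(-18012) = 2*I*√4503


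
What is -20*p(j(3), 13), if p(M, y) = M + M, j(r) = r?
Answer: -120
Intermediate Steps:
p(M, y) = 2*M
-20*p(j(3), 13) = -40*3 = -20*6 = -120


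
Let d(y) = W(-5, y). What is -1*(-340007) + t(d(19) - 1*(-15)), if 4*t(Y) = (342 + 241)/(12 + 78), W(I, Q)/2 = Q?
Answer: 122403103/360 ≈ 3.4001e+5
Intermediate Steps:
W(I, Q) = 2*Q
d(y) = 2*y
t(Y) = 583/360 (t(Y) = ((342 + 241)/(12 + 78))/4 = (583/90)/4 = (583*(1/90))/4 = (¼)*(583/90) = 583/360)
-1*(-340007) + t(d(19) - 1*(-15)) = -1*(-340007) + 583/360 = 340007 + 583/360 = 122403103/360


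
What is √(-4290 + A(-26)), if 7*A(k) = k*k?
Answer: I*√205478/7 ≈ 64.757*I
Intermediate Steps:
A(k) = k²/7 (A(k) = (k*k)/7 = k²/7)
√(-4290 + A(-26)) = √(-4290 + (⅐)*(-26)²) = √(-4290 + (⅐)*676) = √(-4290 + 676/7) = √(-29354/7) = I*√205478/7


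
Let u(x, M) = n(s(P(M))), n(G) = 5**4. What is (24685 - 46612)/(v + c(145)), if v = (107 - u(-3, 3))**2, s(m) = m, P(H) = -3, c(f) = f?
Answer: -21927/268469 ≈ -0.081674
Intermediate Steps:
n(G) = 625
u(x, M) = 625
v = 268324 (v = (107 - 1*625)**2 = (107 - 625)**2 = (-518)**2 = 268324)
(24685 - 46612)/(v + c(145)) = (24685 - 46612)/(268324 + 145) = -21927/268469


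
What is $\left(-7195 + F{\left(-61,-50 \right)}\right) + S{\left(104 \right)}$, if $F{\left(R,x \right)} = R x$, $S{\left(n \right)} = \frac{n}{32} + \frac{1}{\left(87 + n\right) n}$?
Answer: $- \frac{82271721}{19864} \approx -4141.8$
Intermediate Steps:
$S{\left(n \right)} = \frac{n}{32} + \frac{1}{n \left(87 + n\right)}$ ($S{\left(n \right)} = n \frac{1}{32} + \frac{1}{n \left(87 + n\right)} = \frac{n}{32} + \frac{1}{n \left(87 + n\right)}$)
$\left(-7195 + F{\left(-61,-50 \right)}\right) + S{\left(104 \right)} = \left(-7195 - -3050\right) + \frac{32 + 104^{3} + 87 \cdot 104^{2}}{32 \cdot 104 \left(87 + 104\right)} = \left(-7195 + 3050\right) + \frac{1}{32} \cdot \frac{1}{104} \cdot \frac{1}{191} \left(32 + 1124864 + 87 \cdot 10816\right) = -4145 + \frac{1}{32} \cdot \frac{1}{104} \cdot \frac{1}{191} \left(32 + 1124864 + 940992\right) = -4145 + \frac{1}{32} \cdot \frac{1}{104} \cdot \frac{1}{191} \cdot 2065888 = -4145 + \frac{64559}{19864} = - \frac{82271721}{19864}$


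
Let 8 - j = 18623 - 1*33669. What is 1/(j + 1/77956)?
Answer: 77956/1173549625 ≈ 6.6428e-5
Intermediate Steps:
j = 15054 (j = 8 - (18623 - 1*33669) = 8 - (18623 - 33669) = 8 - 1*(-15046) = 8 + 15046 = 15054)
1/(j + 1/77956) = 1/(15054 + 1/77956) = 1/(1173549625/77956) = 77956/1173549625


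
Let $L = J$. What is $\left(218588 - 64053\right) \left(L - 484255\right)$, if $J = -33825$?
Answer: $-80061492800$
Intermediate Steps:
$L = -33825$
$\left(218588 - 64053\right) \left(L - 484255\right) = \left(218588 - 64053\right) \left(-33825 - 484255\right) = 154535 \left(-518080\right) = -80061492800$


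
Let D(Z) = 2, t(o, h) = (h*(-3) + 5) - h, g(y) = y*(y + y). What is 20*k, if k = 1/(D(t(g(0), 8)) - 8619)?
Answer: -20/8617 ≈ -0.0023210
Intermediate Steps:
g(y) = 2*y² (g(y) = y*(2*y) = 2*y²)
t(o, h) = 5 - 4*h (t(o, h) = (-3*h + 5) - h = (5 - 3*h) - h = 5 - 4*h)
k = -1/8617 (k = 1/(2 - 8619) = 1/(-8617) = -1/8617 ≈ -0.00011605)
20*k = 20*(-1/8617) = -20/8617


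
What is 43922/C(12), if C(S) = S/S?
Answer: 43922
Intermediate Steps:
C(S) = 1
43922/C(12) = 43922/1 = 43922*1 = 43922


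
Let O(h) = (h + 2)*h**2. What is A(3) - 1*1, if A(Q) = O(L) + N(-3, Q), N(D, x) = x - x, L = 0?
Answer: -1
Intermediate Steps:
N(D, x) = 0
O(h) = h**2*(2 + h) (O(h) = (2 + h)*h**2 = h**2*(2 + h))
A(Q) = 0 (A(Q) = 0**2*(2 + 0) + 0 = 0*2 + 0 = 0 + 0 = 0)
A(3) - 1*1 = 0 - 1*1 = 0 - 1 = -1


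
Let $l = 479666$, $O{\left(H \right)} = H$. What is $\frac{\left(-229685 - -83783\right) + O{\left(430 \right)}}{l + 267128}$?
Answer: $- \frac{72736}{373397} \approx -0.1948$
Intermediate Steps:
$\frac{\left(-229685 - -83783\right) + O{\left(430 \right)}}{l + 267128} = \frac{\left(-229685 - -83783\right) + 430}{479666 + 267128} = \frac{\left(-229685 + 83783\right) + 430}{746794} = \left(-145902 + 430\right) \frac{1}{746794} = \left(-145472\right) \frac{1}{746794} = - \frac{72736}{373397}$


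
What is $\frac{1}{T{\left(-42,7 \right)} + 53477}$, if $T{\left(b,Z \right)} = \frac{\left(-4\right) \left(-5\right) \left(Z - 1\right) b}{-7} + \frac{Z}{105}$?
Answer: $\frac{15}{812956} \approx 1.8451 \cdot 10^{-5}$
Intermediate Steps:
$T{\left(b,Z \right)} = \frac{Z}{105} - \frac{20 b \left(-1 + Z\right)}{7}$ ($T{\left(b,Z \right)} = 20 \left(-1 + Z\right) b \left(- \frac{1}{7}\right) + Z \frac{1}{105} = 20 b \left(-1 + Z\right) \left(- \frac{1}{7}\right) + \frac{Z}{105} = - \frac{20 b \left(-1 + Z\right)}{7} + \frac{Z}{105} = \frac{Z}{105} - \frac{20 b \left(-1 + Z\right)}{7}$)
$\frac{1}{T{\left(-42,7 \right)} + 53477} = \frac{1}{\left(\frac{1}{105} \cdot 7 + \frac{20}{7} \left(-42\right) - 20 \left(-42\right)\right) + 53477} = \frac{1}{\left(\frac{1}{15} - 120 + 840\right) + 53477} = \frac{1}{\frac{10801}{15} + 53477} = \frac{1}{\frac{812956}{15}} = \frac{15}{812956}$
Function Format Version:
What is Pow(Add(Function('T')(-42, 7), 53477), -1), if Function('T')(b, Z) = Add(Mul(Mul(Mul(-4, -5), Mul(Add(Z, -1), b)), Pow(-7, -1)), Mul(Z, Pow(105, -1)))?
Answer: Rational(15, 812956) ≈ 1.8451e-5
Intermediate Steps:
Function('T')(b, Z) = Add(Mul(Rational(1, 105), Z), Mul(Rational(-20, 7), b, Add(-1, Z))) (Function('T')(b, Z) = Add(Mul(Mul(20, Mul(Add(-1, Z), b)), Rational(-1, 7)), Mul(Z, Rational(1, 105))) = Add(Mul(Mul(20, Mul(b, Add(-1, Z))), Rational(-1, 7)), Mul(Rational(1, 105), Z)) = Add(Mul(Mul(20, b, Add(-1, Z)), Rational(-1, 7)), Mul(Rational(1, 105), Z)) = Add(Mul(Rational(-20, 7), b, Add(-1, Z)), Mul(Rational(1, 105), Z)) = Add(Mul(Rational(1, 105), Z), Mul(Rational(-20, 7), b, Add(-1, Z))))
Pow(Add(Function('T')(-42, 7), 53477), -1) = Pow(Add(Add(Mul(Rational(1, 105), 7), Mul(Rational(20, 7), -42), Mul(Rational(-20, 7), 7, -42)), 53477), -1) = Pow(Add(Add(Rational(1, 15), -120, 840), 53477), -1) = Pow(Add(Rational(10801, 15), 53477), -1) = Pow(Rational(812956, 15), -1) = Rational(15, 812956)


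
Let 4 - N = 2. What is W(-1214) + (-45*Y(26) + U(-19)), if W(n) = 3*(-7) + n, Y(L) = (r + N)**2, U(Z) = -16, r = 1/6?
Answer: -5849/4 ≈ -1462.3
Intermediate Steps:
r = 1/6 ≈ 0.16667
N = 2 (N = 4 - 1*2 = 4 - 2 = 2)
Y(L) = 169/36 (Y(L) = (1/6 + 2)**2 = (13/6)**2 = 169/36)
W(n) = -21 + n
W(-1214) + (-45*Y(26) + U(-19)) = (-21 - 1214) + (-45*169/36 - 16) = -1235 + (-845/4 - 16) = -1235 - 909/4 = -5849/4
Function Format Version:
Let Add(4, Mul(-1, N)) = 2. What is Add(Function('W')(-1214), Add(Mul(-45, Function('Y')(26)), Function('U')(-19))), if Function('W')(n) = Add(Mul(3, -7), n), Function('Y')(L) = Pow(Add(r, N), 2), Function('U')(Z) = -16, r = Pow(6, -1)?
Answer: Rational(-5849, 4) ≈ -1462.3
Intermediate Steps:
r = Rational(1, 6) ≈ 0.16667
N = 2 (N = Add(4, Mul(-1, 2)) = Add(4, -2) = 2)
Function('Y')(L) = Rational(169, 36) (Function('Y')(L) = Pow(Add(Rational(1, 6), 2), 2) = Pow(Rational(13, 6), 2) = Rational(169, 36))
Function('W')(n) = Add(-21, n)
Add(Function('W')(-1214), Add(Mul(-45, Function('Y')(26)), Function('U')(-19))) = Add(Add(-21, -1214), Add(Mul(-45, Rational(169, 36)), -16)) = Add(-1235, Add(Rational(-845, 4), -16)) = Add(-1235, Rational(-909, 4)) = Rational(-5849, 4)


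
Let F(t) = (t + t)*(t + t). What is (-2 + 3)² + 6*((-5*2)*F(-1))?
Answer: -239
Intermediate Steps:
F(t) = 4*t² (F(t) = (2*t)*(2*t) = 4*t²)
(-2 + 3)² + 6*((-5*2)*F(-1)) = (-2 + 3)² + 6*((-5*2)*(4*(-1)²)) = 1² + 6*(-40) = 1 + 6*(-10*4) = 1 + 6*(-40) = 1 - 240 = -239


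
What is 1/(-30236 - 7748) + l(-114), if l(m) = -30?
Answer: -1139521/37984 ≈ -30.000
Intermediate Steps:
1/(-30236 - 7748) + l(-114) = 1/(-30236 - 7748) - 30 = 1/(-37984) - 30 = -1/37984 - 30 = -1139521/37984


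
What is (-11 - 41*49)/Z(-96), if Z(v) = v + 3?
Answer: 2020/93 ≈ 21.720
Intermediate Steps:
Z(v) = 3 + v
(-11 - 41*49)/Z(-96) = (-11 - 41*49)/(3 - 96) = (-11 - 2009)/(-93) = -2020*(-1/93) = 2020/93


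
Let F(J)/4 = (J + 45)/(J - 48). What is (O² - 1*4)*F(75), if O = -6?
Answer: 5120/9 ≈ 568.89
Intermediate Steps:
F(J) = 4*(45 + J)/(-48 + J) (F(J) = 4*((J + 45)/(J - 48)) = 4*((45 + J)/(-48 + J)) = 4*(45 + J)/(-48 + J))
(O² - 1*4)*F(75) = ((-6)² - 1*4)*(4*(45 + 75)/(-48 + 75)) = (36 - 4)*(4*120/27) = 32*(4*(1/27)*120) = 32*(160/9) = 5120/9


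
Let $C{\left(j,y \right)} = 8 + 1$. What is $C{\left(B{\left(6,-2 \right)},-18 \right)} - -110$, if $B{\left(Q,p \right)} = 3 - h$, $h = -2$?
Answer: $119$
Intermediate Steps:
$B{\left(Q,p \right)} = 5$ ($B{\left(Q,p \right)} = 3 - -2 = 3 + 2 = 5$)
$C{\left(j,y \right)} = 9$
$C{\left(B{\left(6,-2 \right)},-18 \right)} - -110 = 9 - -110 = 9 + 110 = 119$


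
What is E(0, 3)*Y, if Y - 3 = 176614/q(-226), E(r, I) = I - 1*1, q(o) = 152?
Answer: 88535/38 ≈ 2329.9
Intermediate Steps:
E(r, I) = -1 + I (E(r, I) = I - 1 = -1 + I)
Y = 88535/76 (Y = 3 + 176614/152 = 3 + 176614*(1/152) = 3 + 88307/76 = 88535/76 ≈ 1164.9)
E(0, 3)*Y = (-1 + 3)*(88535/76) = 2*(88535/76) = 88535/38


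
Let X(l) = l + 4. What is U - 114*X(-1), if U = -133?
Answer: -475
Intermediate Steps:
X(l) = 4 + l
U - 114*X(-1) = -133 - 114*(4 - 1) = -133 - 114*3 = -133 - 342 = -475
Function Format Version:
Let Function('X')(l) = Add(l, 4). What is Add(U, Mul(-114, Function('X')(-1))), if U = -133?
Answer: -475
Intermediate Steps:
Function('X')(l) = Add(4, l)
Add(U, Mul(-114, Function('X')(-1))) = Add(-133, Mul(-114, Add(4, -1))) = Add(-133, Mul(-114, 3)) = Add(-133, -342) = -475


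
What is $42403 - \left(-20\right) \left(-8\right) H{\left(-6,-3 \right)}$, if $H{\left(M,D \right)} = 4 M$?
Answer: $46243$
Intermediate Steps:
$42403 - \left(-20\right) \left(-8\right) H{\left(-6,-3 \right)} = 42403 - \left(-20\right) \left(-8\right) 4 \left(-6\right) = 42403 - 160 \left(-24\right) = 42403 - -3840 = 42403 + 3840 = 46243$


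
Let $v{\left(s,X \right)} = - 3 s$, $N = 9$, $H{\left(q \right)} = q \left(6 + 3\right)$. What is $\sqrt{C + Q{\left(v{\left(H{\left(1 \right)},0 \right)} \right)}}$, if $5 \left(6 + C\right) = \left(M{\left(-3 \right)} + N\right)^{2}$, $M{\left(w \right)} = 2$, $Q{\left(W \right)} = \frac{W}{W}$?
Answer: $\frac{4 \sqrt{30}}{5} \approx 4.3818$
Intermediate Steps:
$H{\left(q \right)} = 9 q$ ($H{\left(q \right)} = q 9 = 9 q$)
$Q{\left(W \right)} = 1$
$C = \frac{91}{5}$ ($C = -6 + \frac{\left(2 + 9\right)^{2}}{5} = -6 + \frac{11^{2}}{5} = -6 + \frac{1}{5} \cdot 121 = -6 + \frac{121}{5} = \frac{91}{5} \approx 18.2$)
$\sqrt{C + Q{\left(v{\left(H{\left(1 \right)},0 \right)} \right)}} = \sqrt{\frac{91}{5} + 1} = \sqrt{\frac{96}{5}} = \frac{4 \sqrt{30}}{5}$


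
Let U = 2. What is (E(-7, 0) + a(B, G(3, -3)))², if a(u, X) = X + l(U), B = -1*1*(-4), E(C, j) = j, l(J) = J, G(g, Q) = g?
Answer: 25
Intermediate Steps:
B = 4 (B = -1*(-4) = 4)
a(u, X) = 2 + X (a(u, X) = X + 2 = 2 + X)
(E(-7, 0) + a(B, G(3, -3)))² = (0 + (2 + 3))² = (0 + 5)² = 5² = 25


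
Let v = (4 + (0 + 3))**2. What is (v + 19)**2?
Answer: 4624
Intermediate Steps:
v = 49 (v = (4 + 3)**2 = 7**2 = 49)
(v + 19)**2 = (49 + 19)**2 = 68**2 = 4624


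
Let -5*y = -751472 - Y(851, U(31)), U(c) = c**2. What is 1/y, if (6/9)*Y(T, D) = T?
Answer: 10/1505497 ≈ 6.6423e-6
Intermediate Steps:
Y(T, D) = 3*T/2
y = 1505497/10 (y = -(-751472 - 3*851/2)/5 = -(-751472 - 1*2553/2)/5 = -(-751472 - 2553/2)/5 = -1/5*(-1505497/2) = 1505497/10 ≈ 1.5055e+5)
1/y = 1/(1505497/10) = 10/1505497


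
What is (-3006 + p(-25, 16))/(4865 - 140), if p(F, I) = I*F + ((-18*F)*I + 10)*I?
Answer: 37318/1575 ≈ 23.694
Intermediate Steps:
p(F, I) = F*I + I*(10 - 18*F*I) (p(F, I) = F*I + (-18*F*I + 10)*I = F*I + (10 - 18*F*I)*I = F*I + I*(10 - 18*F*I))
(-3006 + p(-25, 16))/(4865 - 140) = (-3006 + 16*(10 - 25 - 18*(-25)*16))/(4865 - 140) = (-3006 + 16*(10 - 25 + 7200))/4725 = (-3006 + 16*7185)*(1/4725) = (-3006 + 114960)*(1/4725) = 111954*(1/4725) = 37318/1575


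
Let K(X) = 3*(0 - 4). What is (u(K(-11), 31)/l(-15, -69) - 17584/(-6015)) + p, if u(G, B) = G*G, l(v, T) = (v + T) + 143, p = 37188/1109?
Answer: 15308573524/393567465 ≈ 38.897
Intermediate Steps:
p = 37188/1109 (p = 37188*(1/1109) = 37188/1109 ≈ 33.533)
l(v, T) = 143 + T + v (l(v, T) = (T + v) + 143 = 143 + T + v)
K(X) = -12 (K(X) = 3*(-4) = -12)
u(G, B) = G²
(u(K(-11), 31)/l(-15, -69) - 17584/(-6015)) + p = ((-12)²/(143 - 69 - 15) - 17584/(-6015)) + 37188/1109 = (144/59 - 17584*(-1/6015)) + 37188/1109 = (144*(1/59) + 17584/6015) + 37188/1109 = (144/59 + 17584/6015) + 37188/1109 = 1903616/354885 + 37188/1109 = 15308573524/393567465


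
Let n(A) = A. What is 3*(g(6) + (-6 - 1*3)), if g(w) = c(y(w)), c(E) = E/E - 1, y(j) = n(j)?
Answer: -27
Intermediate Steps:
y(j) = j
c(E) = 0 (c(E) = 1 - 1 = 0)
g(w) = 0
3*(g(6) + (-6 - 1*3)) = 3*(0 + (-6 - 1*3)) = 3*(0 + (-6 - 3)) = 3*(0 - 9) = 3*(-9) = -27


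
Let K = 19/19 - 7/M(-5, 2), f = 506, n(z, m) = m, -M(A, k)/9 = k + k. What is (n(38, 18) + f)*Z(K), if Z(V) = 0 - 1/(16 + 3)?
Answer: -524/19 ≈ -27.579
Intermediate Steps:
M(A, k) = -18*k (M(A, k) = -9*(k + k) = -18*k)
K = 43/36 (K = 19/19 - 7/((-18*2)) = 19*(1/19) - 7/(-36) = 1 - 7*(-1/36) = 1 + 7/36 = 43/36 ≈ 1.1944)
Z(V) = -1/19 (Z(V) = 0 - 1/19 = -1/19)
(n(38, 18) + f)*Z(K) = (18 + 506)*(-1/19) = 524*(-1/19) = -524/19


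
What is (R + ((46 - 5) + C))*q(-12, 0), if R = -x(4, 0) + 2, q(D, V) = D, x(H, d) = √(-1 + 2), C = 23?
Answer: -780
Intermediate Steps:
x(H, d) = 1 (x(H, d) = √1 = 1)
R = 1 (R = -1*1 + 2 = -1 + 2 = 1)
(R + ((46 - 5) + C))*q(-12, 0) = (1 + ((46 - 5) + 23))*(-12) = (1 + (41 + 23))*(-12) = (1 + 64)*(-12) = 65*(-12) = -780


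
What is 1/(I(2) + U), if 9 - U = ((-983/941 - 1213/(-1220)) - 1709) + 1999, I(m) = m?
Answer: -1148020/320239753 ≈ -0.0035849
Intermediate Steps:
U = -322535793/1148020 (U = 9 - (((-983/941 - 1213/(-1220)) - 1709) + 1999) = 9 - (((-983*1/941 - 1213*(-1/1220)) - 1709) + 1999) = 9 - (((-983/941 + 1213/1220) - 1709) + 1999) = 9 - ((-57827/1148020 - 1709) + 1999) = 9 - (-1962024007/1148020 + 1999) = 9 - 1*332867973/1148020 = 9 - 332867973/1148020 = -322535793/1148020 ≈ -280.95)
1/(I(2) + U) = 1/(2 - 322535793/1148020) = 1/(-320239753/1148020) = -1148020/320239753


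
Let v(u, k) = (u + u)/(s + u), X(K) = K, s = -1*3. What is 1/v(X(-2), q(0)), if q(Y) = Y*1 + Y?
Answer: 5/4 ≈ 1.2500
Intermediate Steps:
s = -3
q(Y) = 2*Y (q(Y) = Y + Y = 2*Y)
v(u, k) = 2*u/(-3 + u) (v(u, k) = (u + u)/(-3 + u) = (2*u)/(-3 + u) = 2*u/(-3 + u))
1/v(X(-2), q(0)) = 1/(2*(-2)/(-3 - 2)) = 1/(2*(-2)/(-5)) = 1/(2*(-2)*(-⅕)) = 1/(⅘) = 5/4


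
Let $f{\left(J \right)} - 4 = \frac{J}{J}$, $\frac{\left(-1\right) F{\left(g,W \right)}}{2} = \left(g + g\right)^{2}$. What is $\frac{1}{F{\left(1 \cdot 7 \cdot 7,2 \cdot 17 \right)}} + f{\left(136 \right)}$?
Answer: $\frac{96039}{19208} \approx 4.9999$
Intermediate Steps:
$F{\left(g,W \right)} = - 8 g^{2}$ ($F{\left(g,W \right)} = - 2 \left(g + g\right)^{2} = - 2 \left(2 g\right)^{2} = - 2 \cdot 4 g^{2} = - 8 g^{2}$)
$f{\left(J \right)} = 5$ ($f{\left(J \right)} = 4 + \frac{J}{J} = 4 + 1 = 5$)
$\frac{1}{F{\left(1 \cdot 7 \cdot 7,2 \cdot 17 \right)}} + f{\left(136 \right)} = \frac{1}{\left(-8\right) \left(1 \cdot 7 \cdot 7\right)^{2}} + 5 = \frac{1}{\left(-8\right) \left(7 \cdot 7\right)^{2}} + 5 = \frac{1}{\left(-8\right) 49^{2}} + 5 = \frac{1}{\left(-8\right) 2401} + 5 = \frac{1}{-19208} + 5 = - \frac{1}{19208} + 5 = \frac{96039}{19208}$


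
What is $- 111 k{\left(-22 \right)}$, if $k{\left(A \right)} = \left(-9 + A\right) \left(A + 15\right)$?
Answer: $-24087$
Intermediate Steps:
$k{\left(A \right)} = \left(-9 + A\right) \left(15 + A\right)$
$- 111 k{\left(-22 \right)} = - 111 \left(-135 + \left(-22\right)^{2} + 6 \left(-22\right)\right) = - 111 \left(-135 + 484 - 132\right) = \left(-111\right) 217 = -24087$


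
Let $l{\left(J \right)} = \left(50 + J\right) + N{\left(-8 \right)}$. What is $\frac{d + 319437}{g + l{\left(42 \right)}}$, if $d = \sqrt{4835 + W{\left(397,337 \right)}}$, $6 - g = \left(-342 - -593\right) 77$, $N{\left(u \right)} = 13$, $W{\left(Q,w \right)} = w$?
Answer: $- \frac{319437}{19216} - \frac{\sqrt{1293}}{9608} \approx -16.627$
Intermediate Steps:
$g = -19321$ ($g = 6 - \left(-342 - -593\right) 77 = 6 - \left(-342 + 593\right) 77 = 6 - 251 \cdot 77 = 6 - 19327 = -19321$)
$d = 2 \sqrt{1293}$ ($d = \sqrt{4835 + 337} = \sqrt{5172} = 2 \sqrt{1293} \approx 71.917$)
$l{\left(J \right)} = 63 + J$ ($l{\left(J \right)} = \left(50 + J\right) + 13 = 63 + J$)
$\frac{d + 319437}{g + l{\left(42 \right)}} = \frac{2 \sqrt{1293} + 319437}{-19321 + \left(63 + 42\right)} = \frac{319437 + 2 \sqrt{1293}}{-19321 + 105} = \frac{319437 + 2 \sqrt{1293}}{-19216} = \left(319437 + 2 \sqrt{1293}\right) \left(- \frac{1}{19216}\right) = - \frac{319437}{19216} - \frac{\sqrt{1293}}{9608}$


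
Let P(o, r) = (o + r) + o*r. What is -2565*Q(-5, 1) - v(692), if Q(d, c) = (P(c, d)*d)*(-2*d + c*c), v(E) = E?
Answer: -1270367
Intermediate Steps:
P(o, r) = o + r + o*r
Q(d, c) = d*(c**2 - 2*d)*(c + d + c*d) (Q(d, c) = ((c + d + c*d)*d)*(-2*d + c*c) = (d*(c + d + c*d))*(-2*d + c**2) = (d*(c + d + c*d))*(c**2 - 2*d) = d*(c**2 - 2*d)*(c + d + c*d))
-2565*Q(-5, 1) - v(692) = -(-12825)*(1**2 - 2*(-5))*(1 - 5 + 1*(-5)) - 1*692 = -(-12825)*(1 + 10)*(1 - 5 - 5) - 692 = -(-12825)*11*(-9) - 692 = -2565*495 - 692 = -1269675 - 692 = -1270367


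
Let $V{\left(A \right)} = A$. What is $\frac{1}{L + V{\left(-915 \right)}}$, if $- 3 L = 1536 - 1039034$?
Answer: $\frac{3}{1034753} \approx 2.8992 \cdot 10^{-6}$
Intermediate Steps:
$L = \frac{1037498}{3}$ ($L = - \frac{1536 - 1039034}{3} = \left(- \frac{1}{3}\right) \left(-1037498\right) = \frac{1037498}{3} \approx 3.4583 \cdot 10^{5}$)
$\frac{1}{L + V{\left(-915 \right)}} = \frac{1}{\frac{1037498}{3} - 915} = \frac{1}{\frac{1034753}{3}} = \frac{3}{1034753}$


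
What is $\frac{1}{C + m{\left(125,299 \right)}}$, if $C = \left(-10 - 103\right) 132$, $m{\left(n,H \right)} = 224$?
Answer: $- \frac{1}{14692} \approx -6.8064 \cdot 10^{-5}$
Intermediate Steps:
$C = -14916$ ($C = \left(-10 - 103\right) 132 = \left(-113\right) 132 = -14916$)
$\frac{1}{C + m{\left(125,299 \right)}} = \frac{1}{-14916 + 224} = \frac{1}{-14692} = - \frac{1}{14692}$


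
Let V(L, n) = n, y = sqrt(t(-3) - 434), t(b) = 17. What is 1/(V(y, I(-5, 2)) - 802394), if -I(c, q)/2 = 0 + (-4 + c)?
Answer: -1/802376 ≈ -1.2463e-6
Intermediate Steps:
I(c, q) = 8 - 2*c (I(c, q) = -2*(0 + (-4 + c)) = -2*(-4 + c) = 8 - 2*c)
y = I*sqrt(417) (y = sqrt(17 - 434) = sqrt(-417) = I*sqrt(417) ≈ 20.421*I)
1/(V(y, I(-5, 2)) - 802394) = 1/((8 - 2*(-5)) - 802394) = 1/((8 + 10) - 802394) = 1/(18 - 802394) = 1/(-802376) = -1/802376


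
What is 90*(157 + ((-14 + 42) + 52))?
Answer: 21330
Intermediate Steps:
90*(157 + ((-14 + 42) + 52)) = 90*(157 + (28 + 52)) = 90*(157 + 80) = 90*237 = 21330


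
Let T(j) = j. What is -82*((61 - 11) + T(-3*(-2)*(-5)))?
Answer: -1640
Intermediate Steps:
-82*((61 - 11) + T(-3*(-2)*(-5))) = -82*((61 - 11) - 3*(-2)*(-5)) = -82*(50 + 6*(-5)) = -82*(50 - 30) = -82*20 = -1640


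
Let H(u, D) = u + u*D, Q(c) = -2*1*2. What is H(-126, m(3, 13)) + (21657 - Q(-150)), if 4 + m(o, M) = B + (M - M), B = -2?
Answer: 22291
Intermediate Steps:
Q(c) = -4 (Q(c) = -2*2 = -4)
m(o, M) = -6 (m(o, M) = -4 + (-2 + (M - M)) = -4 + (-2 + 0) = -4 - 2 = -6)
H(u, D) = u + D*u
H(-126, m(3, 13)) + (21657 - Q(-150)) = -126*(1 - 6) + (21657 - 1*(-4)) = -126*(-5) + (21657 + 4) = 630 + 21661 = 22291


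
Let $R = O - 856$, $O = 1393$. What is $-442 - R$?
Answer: $-979$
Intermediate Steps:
$R = 537$ ($R = 1393 - 856 = 537$)
$-442 - R = -442 - 537 = -979$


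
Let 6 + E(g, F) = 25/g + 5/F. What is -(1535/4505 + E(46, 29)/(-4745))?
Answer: -1949608959/5703176830 ≈ -0.34185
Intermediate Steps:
E(g, F) = -6 + 5/F + 25/g (E(g, F) = -6 + (25/g + 5/F) = -6 + (5/F + 25/g) = -6 + 5/F + 25/g)
-(1535/4505 + E(46, 29)/(-4745)) = -(1535/4505 + (-6 + 5/29 + 25/46)/(-4745)) = -(1535*(1/4505) + (-6 + 5*(1/29) + 25*(1/46))*(-1/4745)) = -(307/901 + (-6 + 5/29 + 25/46)*(-1/4745)) = -(307/901 - 7049/1334*(-1/4745)) = -(307/901 + 7049/6329830) = -1*1949608959/5703176830 = -1949608959/5703176830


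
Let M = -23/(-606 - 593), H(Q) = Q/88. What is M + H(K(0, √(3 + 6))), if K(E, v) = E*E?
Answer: 23/1199 ≈ 0.019183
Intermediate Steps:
K(E, v) = E²
H(Q) = Q/88 (H(Q) = Q*(1/88) = Q/88)
M = 23/1199 (M = -23/(-1199) = -1/1199*(-23) = 23/1199 ≈ 0.019183)
M + H(K(0, √(3 + 6))) = 23/1199 + (1/88)*0² = 23/1199 + (1/88)*0 = 23/1199 + 0 = 23/1199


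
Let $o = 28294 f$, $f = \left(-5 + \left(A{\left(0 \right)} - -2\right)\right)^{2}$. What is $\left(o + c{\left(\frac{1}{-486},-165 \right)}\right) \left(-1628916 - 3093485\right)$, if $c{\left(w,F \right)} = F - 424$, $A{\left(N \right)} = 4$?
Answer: $-130834119705$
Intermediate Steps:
$c{\left(w,F \right)} = -424 + F$
$f = 1$ ($f = \left(-5 + \left(4 - -2\right)\right)^{2} = \left(-5 + \left(4 + 2\right)\right)^{2} = \left(-5 + 6\right)^{2} = 1^{2} = 1$)
$o = 28294$ ($o = 28294 \cdot 1 = 28294$)
$\left(o + c{\left(\frac{1}{-486},-165 \right)}\right) \left(-1628916 - 3093485\right) = \left(28294 - 589\right) \left(-1628916 - 3093485\right) = \left(28294 - 589\right) \left(-4722401\right) = 27705 \left(-4722401\right) = -130834119705$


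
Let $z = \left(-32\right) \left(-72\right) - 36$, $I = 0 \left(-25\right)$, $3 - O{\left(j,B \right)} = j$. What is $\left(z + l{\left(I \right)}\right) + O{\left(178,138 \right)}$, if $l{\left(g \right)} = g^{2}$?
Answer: $2093$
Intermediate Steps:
$O{\left(j,B \right)} = 3 - j$
$I = 0$
$z = 2268$ ($z = 2304 - 36 = 2268$)
$\left(z + l{\left(I \right)}\right) + O{\left(178,138 \right)} = \left(2268 + 0^{2}\right) + \left(3 - 178\right) = \left(2268 + 0\right) + \left(3 - 178\right) = 2268 - 175 = 2093$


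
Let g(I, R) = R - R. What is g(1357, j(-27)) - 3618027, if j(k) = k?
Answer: -3618027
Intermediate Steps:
g(I, R) = 0
g(1357, j(-27)) - 3618027 = 0 - 3618027 = -3618027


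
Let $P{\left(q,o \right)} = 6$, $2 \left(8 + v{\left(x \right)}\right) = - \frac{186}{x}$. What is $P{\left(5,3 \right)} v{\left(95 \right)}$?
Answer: $- \frac{5118}{95} \approx -53.874$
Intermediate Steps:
$v{\left(x \right)} = -8 - \frac{93}{x}$ ($v{\left(x \right)} = -8 + \frac{\left(-186\right) \frac{1}{x}}{2} = -8 - \frac{93}{x}$)
$P{\left(5,3 \right)} v{\left(95 \right)} = 6 \left(-8 - \frac{93}{95}\right) = 6 \left(- \frac{853}{95}\right) = - \frac{5118}{95}$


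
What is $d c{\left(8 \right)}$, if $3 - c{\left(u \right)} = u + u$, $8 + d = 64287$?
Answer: $-835627$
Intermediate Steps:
$d = 64279$ ($d = -8 + 64287 = 64279$)
$c{\left(u \right)} = 3 - 2 u$ ($c{\left(u \right)} = 3 - \left(u + u\right) = 3 - 2 u$)
$d c{\left(8 \right)} = 64279 \left(3 - 16\right) = 64279 \left(-13\right) = -835627$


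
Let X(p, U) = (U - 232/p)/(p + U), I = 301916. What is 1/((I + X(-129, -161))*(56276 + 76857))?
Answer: 37410/1503697041747901 ≈ 2.4879e-11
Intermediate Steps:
X(p, U) = (U - 232/p)/(U + p)
1/((I + X(-129, -161))*(56276 + 76857)) = 1/((301916 + (-232 - 161*(-129))/((-129)*(-161 - 129)))*(56276 + 76857)) = 1/((301916 - 1/129*(-232 + 20769)/(-290))*133133) = 1/((301916 - 1/129*(-1/290)*20537)*133133) = 1/((301916 + 20537/37410)*133133) = 1/((11294698097/37410)*133133) = 1/(1503697041747901/37410) = 37410/1503697041747901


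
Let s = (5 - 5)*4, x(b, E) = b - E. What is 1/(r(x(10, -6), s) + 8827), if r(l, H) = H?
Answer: 1/8827 ≈ 0.00011329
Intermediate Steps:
s = 0 (s = 0*4 = 0)
1/(r(x(10, -6), s) + 8827) = 1/(0 + 8827) = 1/8827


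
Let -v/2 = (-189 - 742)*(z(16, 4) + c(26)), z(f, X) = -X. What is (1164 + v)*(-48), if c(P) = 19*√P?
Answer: 301632 - 1698144*√26 ≈ -8.3572e+6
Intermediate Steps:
v = -7448 + 35378*√26 (v = -2*(-189 - 742)*(-1*4 + 19*√26) = -(-1862)*(-4 + 19*√26) = -2*(3724 - 17689*√26) = -7448 + 35378*√26 ≈ 1.7295e+5)
(1164 + v)*(-48) = (1164 + (-7448 + 35378*√26))*(-48) = (-6284 + 35378*√26)*(-48) = 301632 - 1698144*√26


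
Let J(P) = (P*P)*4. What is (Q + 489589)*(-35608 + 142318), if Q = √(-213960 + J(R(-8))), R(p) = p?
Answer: 52244042190 + 213420*I*√53426 ≈ 5.2244e+10 + 4.933e+7*I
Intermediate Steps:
J(P) = 4*P² (J(P) = P²*4 = 4*P²)
Q = 2*I*√53426 (Q = √(-213960 + 4*(-8)²) = √(-213960 + 4*64) = √(-213960 + 256) = √(-213704) = 2*I*√53426 ≈ 462.28*I)
(Q + 489589)*(-35608 + 142318) = (2*I*√53426 + 489589)*(-35608 + 142318) = (489589 + 2*I*√53426)*106710 = 52244042190 + 213420*I*√53426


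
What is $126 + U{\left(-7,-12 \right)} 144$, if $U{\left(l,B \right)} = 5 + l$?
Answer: $-162$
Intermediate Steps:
$126 + U{\left(-7,-12 \right)} 144 = 126 + \left(5 - 7\right) 144 = 126 - 288 = -162$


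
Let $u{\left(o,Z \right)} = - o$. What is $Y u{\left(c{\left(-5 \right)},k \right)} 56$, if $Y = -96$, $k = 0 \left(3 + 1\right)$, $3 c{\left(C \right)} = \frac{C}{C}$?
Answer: $1792$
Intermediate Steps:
$c{\left(C \right)} = \frac{1}{3}$ ($c{\left(C \right)} = \frac{C \frac{1}{C}}{3} = \frac{1}{3} \cdot 1 = \frac{1}{3}$)
$k = 0$ ($k = 0 \cdot 4 = 0$)
$Y u{\left(c{\left(-5 \right)},k \right)} 56 = - 96 \left(\left(-1\right) \frac{1}{3}\right) 56 = \left(-96\right) \left(- \frac{1}{3}\right) 56 = 32 \cdot 56 = 1792$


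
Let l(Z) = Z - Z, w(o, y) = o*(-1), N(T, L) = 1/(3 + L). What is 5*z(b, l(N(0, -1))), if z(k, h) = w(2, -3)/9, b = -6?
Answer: -10/9 ≈ -1.1111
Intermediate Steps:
w(o, y) = -o
l(Z) = 0
z(k, h) = -2/9 (z(k, h) = -1*2/9 = -2*⅑ = -2/9)
5*z(b, l(N(0, -1))) = 5*(-2/9) = -10/9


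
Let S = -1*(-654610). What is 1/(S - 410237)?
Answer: 1/244373 ≈ 4.0921e-6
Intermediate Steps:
S = 654610
1/(S - 410237) = 1/(654610 - 410237) = 1/244373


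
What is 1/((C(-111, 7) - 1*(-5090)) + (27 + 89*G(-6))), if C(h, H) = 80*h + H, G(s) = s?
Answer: -1/4290 ≈ -0.00023310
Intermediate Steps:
C(h, H) = H + 80*h
1/((C(-111, 7) - 1*(-5090)) + (27 + 89*G(-6))) = 1/(((7 + 80*(-111)) - 1*(-5090)) + (27 + 89*(-6))) = 1/(((7 - 8880) + 5090) + (27 - 534)) = 1/((-8873 + 5090) - 507) = 1/(-3783 - 507) = 1/(-4290) = -1/4290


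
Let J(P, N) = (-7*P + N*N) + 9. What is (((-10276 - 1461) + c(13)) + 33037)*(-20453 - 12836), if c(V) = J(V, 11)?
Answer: -710353971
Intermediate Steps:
J(P, N) = 9 + N² - 7*P (J(P, N) = (-7*P + N²) + 9 = (N² - 7*P) + 9 = 9 + N² - 7*P)
c(V) = 130 - 7*V (c(V) = 9 + 11² - 7*V = 9 + 121 - 7*V = 130 - 7*V)
(((-10276 - 1461) + c(13)) + 33037)*(-20453 - 12836) = (((-10276 - 1461) + (130 - 7*13)) + 33037)*(-20453 - 12836) = ((-11737 + (130 - 91)) + 33037)*(-33289) = ((-11737 + 39) + 33037)*(-33289) = (-11698 + 33037)*(-33289) = 21339*(-33289) = -710353971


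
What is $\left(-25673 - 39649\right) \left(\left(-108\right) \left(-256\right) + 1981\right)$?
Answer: $-1935425538$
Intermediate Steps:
$\left(-25673 - 39649\right) \left(\left(-108\right) \left(-256\right) + 1981\right) = - 65322 \left(27648 + 1981\right) = \left(-65322\right) 29629 = -1935425538$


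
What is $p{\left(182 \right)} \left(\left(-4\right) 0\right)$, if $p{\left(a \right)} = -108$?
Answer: $0$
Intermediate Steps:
$p{\left(182 \right)} \left(\left(-4\right) 0\right) = - 108 \left(\left(-4\right) 0\right) = \left(-108\right) 0 = 0$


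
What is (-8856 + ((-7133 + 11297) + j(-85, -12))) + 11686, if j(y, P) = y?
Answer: 6909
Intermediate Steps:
(-8856 + ((-7133 + 11297) + j(-85, -12))) + 11686 = (-8856 + ((-7133 + 11297) - 85)) + 11686 = (-8856 + (4164 - 85)) + 11686 = (-8856 + 4079) + 11686 = -4777 + 11686 = 6909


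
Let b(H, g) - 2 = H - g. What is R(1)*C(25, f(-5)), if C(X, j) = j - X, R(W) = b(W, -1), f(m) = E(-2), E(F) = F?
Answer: -108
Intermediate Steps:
f(m) = -2
b(H, g) = 2 + H - g (b(H, g) = 2 + (H - g) = 2 + H - g)
R(W) = 3 + W (R(W) = 2 + W - 1*(-1) = 2 + W + 1 = 3 + W)
R(1)*C(25, f(-5)) = (3 + 1)*(-2 - 1*25) = 4*(-2 - 25) = 4*(-27) = -108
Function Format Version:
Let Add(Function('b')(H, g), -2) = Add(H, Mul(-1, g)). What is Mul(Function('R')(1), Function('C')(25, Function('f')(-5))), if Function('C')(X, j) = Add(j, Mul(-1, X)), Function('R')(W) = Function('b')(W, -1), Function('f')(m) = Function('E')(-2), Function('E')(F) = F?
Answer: -108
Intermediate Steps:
Function('f')(m) = -2
Function('b')(H, g) = Add(2, H, Mul(-1, g)) (Function('b')(H, g) = Add(2, Add(H, Mul(-1, g))) = Add(2, H, Mul(-1, g)))
Function('R')(W) = Add(3, W) (Function('R')(W) = Add(2, W, Mul(-1, -1)) = Add(2, W, 1) = Add(3, W))
Mul(Function('R')(1), Function('C')(25, Function('f')(-5))) = Mul(Add(3, 1), Add(-2, Mul(-1, 25))) = Mul(4, Add(-2, -25)) = Mul(4, -27) = -108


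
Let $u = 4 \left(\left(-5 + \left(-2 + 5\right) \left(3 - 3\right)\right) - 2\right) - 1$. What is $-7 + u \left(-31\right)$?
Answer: $892$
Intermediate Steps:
$u = -29$ ($u = 4 \left(\left(-5 + 3 \cdot 0\right) - 2\right) - 1 = 4 \left(\left(-5 + 0\right) - 2\right) - 1 = 4 \left(-5 - 2\right) - 1 = 4 \left(-7\right) - 1 = -28 - 1 = -29$)
$-7 + u \left(-31\right) = -7 - -899 = -7 + 899 = 892$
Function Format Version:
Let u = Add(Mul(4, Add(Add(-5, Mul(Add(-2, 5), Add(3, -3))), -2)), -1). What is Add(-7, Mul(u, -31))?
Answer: 892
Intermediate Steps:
u = -29 (u = Add(Mul(4, Add(Add(-5, Mul(3, 0)), -2)), -1) = Add(Mul(4, Add(Add(-5, 0), -2)), -1) = Add(Mul(4, Add(-5, -2)), -1) = Add(Mul(4, -7), -1) = Add(-28, -1) = -29)
Add(-7, Mul(u, -31)) = Add(-7, Mul(-29, -31)) = Add(-7, 899) = 892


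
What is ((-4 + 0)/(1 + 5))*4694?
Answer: -9388/3 ≈ -3129.3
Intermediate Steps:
((-4 + 0)/(1 + 5))*4694 = -4/6*4694 = -4*1/6*4694 = -2/3*4694 = -9388/3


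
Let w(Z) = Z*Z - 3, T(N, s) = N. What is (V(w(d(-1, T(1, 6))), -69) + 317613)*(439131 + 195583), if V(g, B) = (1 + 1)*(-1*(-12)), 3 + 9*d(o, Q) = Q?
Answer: 201608650818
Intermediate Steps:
d(o, Q) = -1/3 + Q/9
w(Z) = -3 + Z**2 (w(Z) = Z**2 - 3 = -3 + Z**2)
V(g, B) = 24 (V(g, B) = 2*12 = 24)
(V(w(d(-1, T(1, 6))), -69) + 317613)*(439131 + 195583) = (24 + 317613)*(439131 + 195583) = 317637*634714 = 201608650818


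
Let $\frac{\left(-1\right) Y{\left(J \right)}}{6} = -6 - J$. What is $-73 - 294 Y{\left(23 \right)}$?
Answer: $-51229$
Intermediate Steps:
$Y{\left(J \right)} = 36 + 6 J$ ($Y{\left(J \right)} = - 6 \left(-6 - J\right) = 36 + 6 J$)
$-73 - 294 Y{\left(23 \right)} = -73 - 294 \left(36 + 6 \cdot 23\right) = -73 - 294 \left(36 + 138\right) = -73 - 51156 = -51229$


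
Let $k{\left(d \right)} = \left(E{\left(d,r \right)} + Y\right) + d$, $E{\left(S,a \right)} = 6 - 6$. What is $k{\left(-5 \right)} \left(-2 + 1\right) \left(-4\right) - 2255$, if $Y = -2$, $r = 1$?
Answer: $-2283$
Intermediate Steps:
$E{\left(S,a \right)} = 0$ ($E{\left(S,a \right)} = 6 - 6 = 0$)
$k{\left(d \right)} = -2 + d$ ($k{\left(d \right)} = \left(0 - 2\right) + d = -2 + d$)
$k{\left(-5 \right)} \left(-2 + 1\right) \left(-4\right) - 2255 = \left(-2 - 5\right) \left(-2 + 1\right) \left(-4\right) - 2255 = - 7 \left(\left(-1\right) \left(-4\right)\right) - 2255 = \left(-7\right) 4 - 2255 = -28 - 2255 = -2283$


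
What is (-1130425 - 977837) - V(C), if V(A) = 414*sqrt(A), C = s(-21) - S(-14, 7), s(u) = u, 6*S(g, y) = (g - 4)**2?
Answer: -2108262 - 2070*I*sqrt(3) ≈ -2.1083e+6 - 3585.3*I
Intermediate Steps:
S(g, y) = (-4 + g)**2/6 (S(g, y) = (g - 4)**2/6 = (-4 + g)**2/6)
C = -75 (C = -21 - (-4 - 14)**2/6 = -21 - (-18)**2/6 = -21 - 324/6 = -21 - 1*54 = -21 - 54 = -75)
(-1130425 - 977837) - V(C) = (-1130425 - 977837) - 414*sqrt(-75) = -2108262 - 414*5*I*sqrt(3) = -2108262 - 2070*I*sqrt(3)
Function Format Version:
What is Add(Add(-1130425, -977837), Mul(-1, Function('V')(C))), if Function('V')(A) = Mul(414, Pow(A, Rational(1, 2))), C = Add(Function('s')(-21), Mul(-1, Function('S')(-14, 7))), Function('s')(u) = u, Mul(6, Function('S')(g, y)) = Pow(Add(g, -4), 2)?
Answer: Add(-2108262, Mul(-2070, I, Pow(3, Rational(1, 2)))) ≈ Add(-2.1083e+6, Mul(-3585.3, I))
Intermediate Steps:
Function('S')(g, y) = Mul(Rational(1, 6), Pow(Add(-4, g), 2)) (Function('S')(g, y) = Mul(Rational(1, 6), Pow(Add(g, -4), 2)) = Mul(Rational(1, 6), Pow(Add(-4, g), 2)))
C = -75 (C = Add(-21, Mul(-1, Mul(Rational(1, 6), Pow(Add(-4, -14), 2)))) = Add(-21, Mul(-1, Mul(Rational(1, 6), Pow(-18, 2)))) = Add(-21, Mul(-1, Mul(Rational(1, 6), 324))) = Add(-21, Mul(-1, 54)) = Add(-21, -54) = -75)
Add(Add(-1130425, -977837), Mul(-1, Function('V')(C))) = Add(Add(-1130425, -977837), Mul(-1, Mul(414, Pow(-75, Rational(1, 2))))) = Add(-2108262, Mul(-1, Mul(414, Mul(5, I, Pow(3, Rational(1, 2)))))) = Add(-2108262, Mul(-1, Mul(2070, I, Pow(3, Rational(1, 2))))) = Add(-2108262, Mul(-2070, I, Pow(3, Rational(1, 2))))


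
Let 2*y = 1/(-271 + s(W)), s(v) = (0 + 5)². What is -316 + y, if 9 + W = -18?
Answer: -155473/492 ≈ -316.00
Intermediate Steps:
W = -27 (W = -9 - 18 = -27)
s(v) = 25 (s(v) = 5² = 25)
y = -1/492 (y = 1/(2*(-271 + 25)) = (½)/(-246) = (½)*(-1/246) = -1/492 ≈ -0.0020325)
-316 + y = -316 - 1/492 = -155473/492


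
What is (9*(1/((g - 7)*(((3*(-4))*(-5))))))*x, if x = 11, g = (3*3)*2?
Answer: 3/20 ≈ 0.15000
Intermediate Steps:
g = 18 (g = 9*2 = 18)
(9*(1/((g - 7)*(((3*(-4))*(-5))))))*x = (9*(1/((18 - 7)*(((3*(-4))*(-5))))))*11 = (9*(1/(11*((-12*(-5))))))*11 = (9*((1/11)/60))*11 = (9*((1/11)*(1/60)))*11 = (9*(1/660))*11 = (3/220)*11 = 3/20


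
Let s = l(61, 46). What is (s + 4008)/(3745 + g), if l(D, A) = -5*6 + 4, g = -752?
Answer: 3982/2993 ≈ 1.3304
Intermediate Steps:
l(D, A) = -26 (l(D, A) = -30 + 4 = -26)
s = -26
(s + 4008)/(3745 + g) = (-26 + 4008)/(3745 - 752) = 3982/2993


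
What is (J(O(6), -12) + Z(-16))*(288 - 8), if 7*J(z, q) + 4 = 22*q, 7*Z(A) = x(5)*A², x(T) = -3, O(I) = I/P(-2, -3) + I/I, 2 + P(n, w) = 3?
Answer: -41440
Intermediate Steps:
P(n, w) = 1 (P(n, w) = -2 + 3 = 1)
O(I) = 1 + I (O(I) = I/1 + I/I = I*1 + 1 = I + 1 = 1 + I)
Z(A) = -3*A²/7 (Z(A) = (-3*A²)/7 = -3*A²/7)
J(z, q) = -4/7 + 22*q/7 (J(z, q) = -4/7 + (22*q)/7 = -4/7 + 22*q/7)
(J(O(6), -12) + Z(-16))*(288 - 8) = ((-4/7 + (22/7)*(-12)) - 3/7*(-16)²)*(288 - 8) = ((-4/7 - 264/7) - 3/7*256)*280 = (-268/7 - 768/7)*280 = -148*280 = -41440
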